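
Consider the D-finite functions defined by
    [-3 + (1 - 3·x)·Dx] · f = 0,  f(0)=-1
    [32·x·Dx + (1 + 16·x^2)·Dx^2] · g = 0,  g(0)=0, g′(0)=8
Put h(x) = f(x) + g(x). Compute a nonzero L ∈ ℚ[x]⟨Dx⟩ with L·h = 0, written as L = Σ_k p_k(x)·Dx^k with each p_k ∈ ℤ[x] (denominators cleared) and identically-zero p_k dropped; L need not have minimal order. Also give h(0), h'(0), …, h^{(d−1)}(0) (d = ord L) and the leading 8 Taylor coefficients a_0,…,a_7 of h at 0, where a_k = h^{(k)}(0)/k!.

f: a_k = -1, -3, -9, -27, -81, -243, -729, -2187, …
g: a_k = 0, 8, 0, -128/3, 0, 2048/5, 0, -32768/7, …
L₀ := lclm(L_f,L_g); ord L₀ ≤ 1+2.
L = (-96 + 1152·x + 4608·x^2)·Dx + (43 - 96·x + 240·x^2 + 4608·x^3)·Dx^2 + (-3 - 7·x - 112·x^3 + 768·x^4)·Dx^3  (order 3).
h: a_k = -1, 5, -9, -209/3, -81, 833/5, -729, -48077/7, …
ICs: h(0) = -1, h′(0) = 5, h′′(0) = -18.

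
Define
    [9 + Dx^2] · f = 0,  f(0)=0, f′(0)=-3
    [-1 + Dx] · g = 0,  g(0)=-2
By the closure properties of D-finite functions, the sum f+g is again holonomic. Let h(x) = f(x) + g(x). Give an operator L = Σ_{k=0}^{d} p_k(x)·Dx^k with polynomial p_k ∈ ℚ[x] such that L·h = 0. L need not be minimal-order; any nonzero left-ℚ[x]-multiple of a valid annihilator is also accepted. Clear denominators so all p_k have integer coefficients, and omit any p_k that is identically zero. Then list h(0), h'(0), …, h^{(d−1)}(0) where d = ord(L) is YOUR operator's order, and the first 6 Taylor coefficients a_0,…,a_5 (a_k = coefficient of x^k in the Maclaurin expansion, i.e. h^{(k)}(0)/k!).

L = -9 + 9·Dx - Dx^2 + Dx^3  (order 3).
h: a_k = -2, -5, -1, 25/6, -1/12, -49/24, …
ICs: h(0) = -2, h′(0) = -5, h′′(0) = -2.

f: a_k = 0, -3, 0, 9/2, 0, -81/40, …
g: a_k = -2, -2, -1, -1/3, -1/12, -1/60, …
Sum ⇒ L₀ = lclm(L_f,L_g) in ℚ(x)⟨Dx⟩.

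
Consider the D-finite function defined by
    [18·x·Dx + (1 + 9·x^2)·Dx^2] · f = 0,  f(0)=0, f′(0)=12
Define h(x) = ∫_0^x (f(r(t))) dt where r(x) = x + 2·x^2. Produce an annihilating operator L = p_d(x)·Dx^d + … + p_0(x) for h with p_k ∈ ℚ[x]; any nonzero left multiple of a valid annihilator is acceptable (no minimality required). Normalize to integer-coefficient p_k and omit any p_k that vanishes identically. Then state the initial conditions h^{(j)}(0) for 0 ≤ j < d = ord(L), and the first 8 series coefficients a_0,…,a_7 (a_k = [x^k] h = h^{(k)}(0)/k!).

f: a_k = 0, 12, 0, -36, 0, 972/5, 0, -8748/7, …
h₀=f(r): pull back L_f along r ⇒ L₀.
Integrate: L := L₀·Dx.
L = (-4 + 18·x + 144·x^2 + 432·x^3 + 432·x^4)·Dx^2 + (1 + 4·x + 9·x^2 + 72·x^3 + 180·x^4 + 144·x^5)·Dx^3  (order 3).
h: a_k = 0, 0, 6, 8, -9, -216/5, -198/5, 1656/7, …
ICs: h(0) = 0, h′(0) = 0, h′′(0) = 12.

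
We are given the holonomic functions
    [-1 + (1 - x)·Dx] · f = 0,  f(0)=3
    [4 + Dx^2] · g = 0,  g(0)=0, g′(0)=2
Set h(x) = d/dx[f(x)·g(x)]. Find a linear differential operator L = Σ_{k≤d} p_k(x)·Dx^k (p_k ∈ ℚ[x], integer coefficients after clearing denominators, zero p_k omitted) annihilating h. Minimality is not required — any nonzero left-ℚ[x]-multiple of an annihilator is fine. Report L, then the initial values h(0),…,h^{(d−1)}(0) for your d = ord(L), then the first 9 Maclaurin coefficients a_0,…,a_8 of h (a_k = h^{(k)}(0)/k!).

f: a_k = 3, 3, 3, 3, 3, 3, 3, 3, 3, …
g: a_k = 0, 2, 0, -4/3, 0, 4/15, 0, -8/315, 0, …
Product ⇒ symmetric product L₀, ord ≤ 2.
h₀' ⇒ L via d/dx closure of L₀.
L = (2 - 8·x + 4·x^2) + (-2 + 2·x)·Dx + (1 - 2·x + x^2)·Dx^2  (order 2).
h: a_k = 6, 12, 6, 8, 14, 84/5, 286/15, 2288/105, 2578/105, …
ICs: h(0) = 6, h′(0) = 12.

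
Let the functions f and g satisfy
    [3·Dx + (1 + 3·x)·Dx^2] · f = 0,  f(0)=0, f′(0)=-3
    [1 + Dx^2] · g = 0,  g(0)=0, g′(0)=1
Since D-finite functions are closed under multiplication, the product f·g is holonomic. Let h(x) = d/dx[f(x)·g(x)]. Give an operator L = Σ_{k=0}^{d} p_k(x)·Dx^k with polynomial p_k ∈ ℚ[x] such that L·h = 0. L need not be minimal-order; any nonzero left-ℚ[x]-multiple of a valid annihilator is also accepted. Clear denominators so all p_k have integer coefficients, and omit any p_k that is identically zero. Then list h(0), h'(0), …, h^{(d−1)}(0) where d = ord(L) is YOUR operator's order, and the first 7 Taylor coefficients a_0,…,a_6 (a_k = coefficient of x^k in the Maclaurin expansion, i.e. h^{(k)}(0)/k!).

L = (-8897 - 1764·x - 7722·x^2 - 14364·x^3 - 7533·x^4 + 5832·x^5 + 2916·x^6) + (-3432 - 13248·x - 12420·x^2 - 8100·x^3 + 9720·x^4 + 5832·x^5)·Dx + (-9100 - 3204·x - 11070·x^2 - 17064·x^3 - 6318·x^4 + 11664·x^5 + 5832·x^6)·Dx^2 + (-3432 - 13248·x - 12420·x^2 - 8100·x^3 + 9720·x^4 + 5832·x^5)·Dx^3 + (-203 - 1440·x - 3348·x^2 - 2700·x^3 + 1215·x^4 + 5832·x^5 + 2916·x^6)·Dx^4  (order 4).
h: a_k = 0, -6, 27/2, -34, 195/2, -1131/4, 66171/80, …
ICs: h(0) = 0, h′(0) = -6, h′′(0) = 27, h′′′(0) = -204.

f: a_k = 0, -3, 9/2, -9, 81/4, -243/5, 243/2, …
g: a_k = 0, 1, 0, -1/6, 0, 1/120, 0, …
L₀ := L_f ⊗_s L_g (sym. prod.), ord ≤ 4.
Differentiate: ansatz ord ≤ ord L₀ ⇒ L.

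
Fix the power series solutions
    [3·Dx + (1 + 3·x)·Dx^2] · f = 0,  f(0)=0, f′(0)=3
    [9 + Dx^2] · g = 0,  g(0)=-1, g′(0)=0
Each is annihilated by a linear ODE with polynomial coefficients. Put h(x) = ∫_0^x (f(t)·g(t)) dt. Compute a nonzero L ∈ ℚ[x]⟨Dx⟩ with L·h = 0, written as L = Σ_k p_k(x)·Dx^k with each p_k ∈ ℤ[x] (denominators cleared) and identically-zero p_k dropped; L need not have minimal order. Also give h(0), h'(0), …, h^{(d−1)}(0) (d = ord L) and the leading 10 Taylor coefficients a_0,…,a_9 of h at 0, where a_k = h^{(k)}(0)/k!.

L = (-81 + 486·x + 4617·x^2 + 11664·x^3 + 8748·x^4)·Dx + (36 + 540·x + 1944·x^2 + 1944·x^3)·Dx^2 + (180·x + 1134·x^2 + 2592·x^3 + 1944·x^4)·Dx^3 + (4 + 60·x + 216·x^2 + 216·x^3)·Dx^4 + (1 + 14·x + 69·x^2 + 144·x^3 + 108·x^4)·Dx^5  (order 5).
h: a_k = 0, 0, -3/2, 3/2, 9/8, 0, -243/80, 729/112, -67797/4480, 2997/80, …
ICs: h(0) = 0, h′(0) = 0, h′′(0) = -3, h′′′(0) = 9, h′′′′(0) = 27.

f: a_k = 0, 3, -9/2, 9, -81/4, 243/5, -243/2, 2187/7, -6561/8, 2187, …
g: a_k = -1, 0, 9/2, 0, -27/8, 0, 81/80, 0, -729/4480, 0, …
Product ⇒ symmetric product L₀, ord ≤ 4.
∫: right-multiply L₀ by Dx.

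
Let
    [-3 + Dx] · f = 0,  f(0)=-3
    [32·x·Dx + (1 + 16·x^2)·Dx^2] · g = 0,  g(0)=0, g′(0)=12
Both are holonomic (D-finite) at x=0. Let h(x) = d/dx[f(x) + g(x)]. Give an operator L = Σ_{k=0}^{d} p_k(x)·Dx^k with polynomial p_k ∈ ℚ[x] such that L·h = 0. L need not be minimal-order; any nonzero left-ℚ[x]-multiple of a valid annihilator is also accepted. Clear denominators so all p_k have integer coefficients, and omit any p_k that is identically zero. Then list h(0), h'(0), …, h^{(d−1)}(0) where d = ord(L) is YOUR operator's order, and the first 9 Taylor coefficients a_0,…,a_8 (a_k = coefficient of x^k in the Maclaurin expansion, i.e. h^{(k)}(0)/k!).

f: a_k = -3, -9, -27/2, -27/2, -81/8, -243/40, -243/80, -729/560, -2187/4480, …
g: a_k = 0, 12, 0, -64, 0, 3072/5, 0, -49152/7, 0, …
f+g: L₀ = lclm(L_f,L_g), ord ≤ 1+2.
h=h₀': d/dx-closure on L₀ ⇒ L.
L = (96 - 288·x - 4608·x^2 - 4608·x^3) + (-41 + 1248·x^2 - 2304·x^4)·Dx + (3 + 32·x + 96·x^2 + 512·x^3 + 768·x^4)·Dx^2  (order 2).
h: a_k = 3, -27, -465/2, -81/2, 24333/8, -729/40, -3932889/80, -2187/560, 3523208799/4480, …
ICs: h(0) = 3, h′(0) = -27.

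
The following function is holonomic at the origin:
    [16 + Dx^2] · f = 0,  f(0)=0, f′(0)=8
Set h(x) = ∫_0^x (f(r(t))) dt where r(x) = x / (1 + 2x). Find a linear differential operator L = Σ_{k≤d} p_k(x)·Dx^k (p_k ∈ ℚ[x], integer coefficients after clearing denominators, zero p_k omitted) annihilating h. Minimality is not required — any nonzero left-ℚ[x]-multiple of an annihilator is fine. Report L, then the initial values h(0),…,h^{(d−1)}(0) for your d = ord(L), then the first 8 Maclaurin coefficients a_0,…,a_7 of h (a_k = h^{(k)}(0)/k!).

f: a_k = 0, 8, 0, -64/3, 0, 256/15, 0, -2048/315, …
h₀=f(r): pull back L_f along r ⇒ L₀.
h=∫₀ˣh₀: take L = L₀·Dx.
L = 16·Dx + (4 + 24·x + 48·x^2 + 32·x^3)·Dx^2 + (1 + 8·x + 24·x^2 + 32·x^3 + 16·x^4)·Dx^3  (order 3).
h: a_k = 0, 0, 4, -16/3, 8/3, 64/5, -2752/45, 1280/7, …
ICs: h(0) = 0, h′(0) = 0, h′′(0) = 8.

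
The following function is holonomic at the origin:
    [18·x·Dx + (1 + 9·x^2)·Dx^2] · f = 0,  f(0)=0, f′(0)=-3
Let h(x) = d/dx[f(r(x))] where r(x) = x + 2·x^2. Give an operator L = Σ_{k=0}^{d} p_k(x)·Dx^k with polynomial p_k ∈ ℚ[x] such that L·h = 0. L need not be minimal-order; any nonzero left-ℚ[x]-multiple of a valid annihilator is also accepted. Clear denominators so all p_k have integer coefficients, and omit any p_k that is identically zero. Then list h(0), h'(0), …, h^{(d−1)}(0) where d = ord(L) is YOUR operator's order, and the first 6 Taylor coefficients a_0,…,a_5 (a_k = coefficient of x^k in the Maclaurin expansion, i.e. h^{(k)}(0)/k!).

f: a_k = 0, -3, 0, 9, 0, -243/5, …
Substitute x→r, Dx→(1/r')Dx; clear ⇒ L₀.
h=h₀': d/dx-closure on L₀ ⇒ L.
L = (-4 + 18·x + 144·x^2 + 432·x^3 + 432·x^4) + (1 + 4·x + 9·x^2 + 72·x^3 + 180·x^4 + 144·x^5)·Dx  (order 1).
h: a_k = -3, -12, 27, 216, 297, -2484, …
ICs: h(0) = -3.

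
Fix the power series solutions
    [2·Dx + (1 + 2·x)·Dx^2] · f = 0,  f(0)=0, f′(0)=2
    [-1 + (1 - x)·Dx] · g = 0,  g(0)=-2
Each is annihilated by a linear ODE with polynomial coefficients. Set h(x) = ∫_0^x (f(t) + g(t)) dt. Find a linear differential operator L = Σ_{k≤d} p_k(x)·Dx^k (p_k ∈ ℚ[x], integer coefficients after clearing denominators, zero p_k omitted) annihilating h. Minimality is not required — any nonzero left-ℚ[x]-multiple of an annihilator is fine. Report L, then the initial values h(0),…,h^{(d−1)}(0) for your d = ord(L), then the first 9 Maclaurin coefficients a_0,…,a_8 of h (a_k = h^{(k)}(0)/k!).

L = (-14 - 4·x)·Dx^2 + (1 - 20·x - 8·x^2)·Dx^3 + (2 + 3·x - 3·x^2 - 2·x^3)·Dx^4  (order 4).
h: a_k = 0, -2, 0, -4/3, 1/6, -6/5, 11/15, -38/21, 57/28, …
ICs: h(0) = 0, h′(0) = -2, h′′(0) = 0, h′′′(0) = -8.

f: a_k = 0, 2, -2, 8/3, -4, 32/5, -32/3, 128/7, -32, …
g: a_k = -2, -2, -2, -2, -2, -2, -2, -2, -2, …
Weyl lclm of L_f,L_g ⇒ L₀ (ord ≤ 3).
∫: right-multiply L₀ by Dx.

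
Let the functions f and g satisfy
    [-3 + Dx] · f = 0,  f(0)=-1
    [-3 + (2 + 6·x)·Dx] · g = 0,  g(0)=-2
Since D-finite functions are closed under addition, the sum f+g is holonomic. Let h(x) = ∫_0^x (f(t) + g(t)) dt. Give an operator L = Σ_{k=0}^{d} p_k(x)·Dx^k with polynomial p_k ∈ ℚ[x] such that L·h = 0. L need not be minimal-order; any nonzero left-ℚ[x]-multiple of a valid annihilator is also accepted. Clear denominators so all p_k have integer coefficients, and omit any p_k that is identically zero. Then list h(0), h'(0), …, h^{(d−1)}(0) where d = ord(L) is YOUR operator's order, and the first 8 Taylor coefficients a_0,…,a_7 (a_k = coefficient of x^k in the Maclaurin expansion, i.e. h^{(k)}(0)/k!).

L = (27 + 54·x)·Dx + (-15 - 72·x - 108·x^2)·Dx^2 + (2 + 18·x + 36·x^2)·Dx^3  (order 3).
h: a_k = 0, -3, -3, -3/4, -63/32, 189/320, -3267/1280, 73953/17920, …
ICs: h(0) = 0, h′(0) = -3, h′′(0) = -6.

f: a_k = -1, -3, -9/2, -9/2, -27/8, -81/40, -81/80, -243/560, …
g: a_k = -2, -3, 9/4, -27/8, 405/64, -1701/128, 15309/512, -72171/1024, …
f+g: L₀ = lclm(L_f,L_g), ord ≤ 1+1.
h=∫₀ˣh₀: take L = L₀·Dx.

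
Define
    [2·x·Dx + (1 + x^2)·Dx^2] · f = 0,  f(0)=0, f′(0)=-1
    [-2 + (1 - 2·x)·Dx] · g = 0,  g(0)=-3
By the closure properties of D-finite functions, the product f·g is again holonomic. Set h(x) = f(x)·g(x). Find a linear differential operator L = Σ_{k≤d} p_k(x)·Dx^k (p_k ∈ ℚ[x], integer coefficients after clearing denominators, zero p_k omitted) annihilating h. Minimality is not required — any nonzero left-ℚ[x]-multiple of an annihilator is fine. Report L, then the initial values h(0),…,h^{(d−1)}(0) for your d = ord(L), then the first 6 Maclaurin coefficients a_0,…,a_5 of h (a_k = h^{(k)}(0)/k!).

f: a_k = 0, -1, 0, 1/3, 0, -1/5, …
g: a_k = -3, -6, -12, -24, -48, -96, …
f·g: L₀ = L_f ⊗_s L_g, ord ≤ 2·1.
L = 4·x + (4 - 2·x + 8·x^2)·Dx + (-1 + 2·x - x^2 + 2·x^3)·Dx^2  (order 2).
h: a_k = 0, 3, 6, 11, 22, 223/5, …
ICs: h(0) = 0, h′(0) = 3.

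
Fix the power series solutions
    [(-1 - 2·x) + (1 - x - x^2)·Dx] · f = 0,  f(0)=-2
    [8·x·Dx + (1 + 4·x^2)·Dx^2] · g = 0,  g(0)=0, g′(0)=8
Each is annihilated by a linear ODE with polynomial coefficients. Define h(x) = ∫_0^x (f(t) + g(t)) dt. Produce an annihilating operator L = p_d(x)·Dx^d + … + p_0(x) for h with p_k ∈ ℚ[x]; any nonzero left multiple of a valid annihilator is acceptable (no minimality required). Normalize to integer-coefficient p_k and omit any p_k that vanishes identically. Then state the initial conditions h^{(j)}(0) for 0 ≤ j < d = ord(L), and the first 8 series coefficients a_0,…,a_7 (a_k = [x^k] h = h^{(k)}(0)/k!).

f: a_k = -2, -2, -4, -6, -10, -16, -26, -42, …
g: a_k = 0, 8, 0, -32/3, 0, 128/5, 0, -512/7, …
Weyl lclm of L_f,L_g ⇒ L₀ (ord ≤ 3).
∫: right-multiply L₀ by Dx.
L = (-16 + 64·x + 400·x^2 + 576·x^3 + 696·x^4 + 96·x^6)·Dx^2 + (13 + 24·x + 22·x^2 + 204·x^3 + 548·x^4 + 488·x^5 + 48·x^6 + 96·x^7)·Dx^3 + (-2 - 5·x - 14·x^2 + 2·x^3 - 13·x^4 + 92·x^5 + 48·x^6 + 16·x^7 + 16·x^8)·Dx^4  (order 4).
h: a_k = 0, -2, 3, -4/3, -25/6, -2, 8/5, -26/7, …
ICs: h(0) = 0, h′(0) = -2, h′′(0) = 6, h′′′(0) = -8.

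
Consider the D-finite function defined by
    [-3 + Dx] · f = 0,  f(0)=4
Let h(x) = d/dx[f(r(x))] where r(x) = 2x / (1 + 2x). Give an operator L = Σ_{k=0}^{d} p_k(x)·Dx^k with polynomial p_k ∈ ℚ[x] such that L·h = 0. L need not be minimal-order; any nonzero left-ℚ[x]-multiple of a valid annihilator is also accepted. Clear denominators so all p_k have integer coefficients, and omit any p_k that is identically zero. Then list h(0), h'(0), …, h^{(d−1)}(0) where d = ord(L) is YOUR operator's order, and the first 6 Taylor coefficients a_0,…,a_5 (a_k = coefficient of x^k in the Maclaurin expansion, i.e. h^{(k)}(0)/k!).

f: a_k = 4, 12, 18, 18, 27/2, 81/10, …
L₀ from L_f via x↦r, Dx↦r'^{-1}Dx.
h₀' ⇒ L via d/dx closure of L₀.
L = (2 - 8·x) + (-1 - 4·x - 4·x^2)·Dx  (order 1).
h: a_k = 24, 48, -144, 96, 336, -6624/5, …
ICs: h(0) = 24.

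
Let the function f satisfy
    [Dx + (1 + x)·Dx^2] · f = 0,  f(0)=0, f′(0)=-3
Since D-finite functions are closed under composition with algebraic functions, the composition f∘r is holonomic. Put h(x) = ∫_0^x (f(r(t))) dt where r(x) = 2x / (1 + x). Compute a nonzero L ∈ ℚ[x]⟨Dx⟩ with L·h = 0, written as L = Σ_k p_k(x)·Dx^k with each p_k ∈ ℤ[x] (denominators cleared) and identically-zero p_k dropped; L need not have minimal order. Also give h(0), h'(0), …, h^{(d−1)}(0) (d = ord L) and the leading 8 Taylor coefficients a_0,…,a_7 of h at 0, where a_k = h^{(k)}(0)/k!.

f: a_k = 0, -3, 3/2, -1, 3/4, -3/5, 1/2, -3/7, …
f∘r: x↦r, Dx↦Dx/r' in L_f ⇒ L₀.
∫: right-multiply L₀ by Dx.
L = (4 + 6·x)·Dx^2 + (1 + 4·x + 3·x^2)·Dx^3  (order 3).
h: a_k = 0, 0, -3, 4, -13/2, 12, -121/5, 52, …
ICs: h(0) = 0, h′(0) = 0, h′′(0) = -6.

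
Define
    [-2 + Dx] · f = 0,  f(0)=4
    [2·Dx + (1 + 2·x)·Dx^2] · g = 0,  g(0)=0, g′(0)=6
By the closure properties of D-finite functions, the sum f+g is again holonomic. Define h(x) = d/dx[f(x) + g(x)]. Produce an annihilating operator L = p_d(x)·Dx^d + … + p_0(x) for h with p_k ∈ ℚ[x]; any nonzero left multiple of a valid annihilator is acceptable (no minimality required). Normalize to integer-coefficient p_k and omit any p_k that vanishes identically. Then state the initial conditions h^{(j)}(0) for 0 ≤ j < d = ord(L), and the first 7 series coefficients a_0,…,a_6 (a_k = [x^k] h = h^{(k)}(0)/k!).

f: a_k = 4, 8, 8, 16/3, 8/3, 16/15, 16/45, …
g: a_k = 0, 6, -6, 8, -12, 96/5, -32, …
h₀=f+g: left-lcm gives L₀, ord ≤ 3.
h₀' ⇒ L via d/dx closure of L₀.
L = (-6 - 4·x) + (1 - 4·x - 4·x^2)·Dx + (1 + 3·x + 2·x^2)·Dx^2  (order 2).
h: a_k = 14, 4, 40, -112/3, 304/3, -2848/15, 17312/45, …
ICs: h(0) = 14, h′(0) = 4.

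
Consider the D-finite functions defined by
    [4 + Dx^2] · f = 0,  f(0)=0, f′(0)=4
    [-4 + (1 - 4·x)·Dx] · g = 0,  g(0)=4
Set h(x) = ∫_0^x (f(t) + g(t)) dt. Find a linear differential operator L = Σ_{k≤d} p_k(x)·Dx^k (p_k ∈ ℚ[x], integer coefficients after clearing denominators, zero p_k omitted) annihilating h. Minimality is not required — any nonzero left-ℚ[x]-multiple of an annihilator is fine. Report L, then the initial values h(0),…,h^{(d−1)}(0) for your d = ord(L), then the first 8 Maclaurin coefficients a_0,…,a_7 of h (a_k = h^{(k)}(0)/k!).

L = (-400 + 128·x - 256·x^2)·Dx + (36 - 176·x + 192·x^2 - 256·x^3)·Dx^2 + (-100 + 32·x - 64·x^2)·Dx^3 + (9 - 44·x + 48·x^2 - 64·x^3)·Dx^4  (order 4).
h: a_k = 0, 4, 10, 64/3, 190/3, 1024/5, 30724/45, 16384/7, …
ICs: h(0) = 0, h′(0) = 4, h′′(0) = 20, h′′′(0) = 128.

f: a_k = 0, 4, 0, -8/3, 0, 8/15, 0, -16/315, …
g: a_k = 4, 16, 64, 256, 1024, 4096, 16384, 65536, …
h₀=f+g: left-lcm gives L₀, ord ≤ 3.
h=∫₀ˣh₀: take L = L₀·Dx.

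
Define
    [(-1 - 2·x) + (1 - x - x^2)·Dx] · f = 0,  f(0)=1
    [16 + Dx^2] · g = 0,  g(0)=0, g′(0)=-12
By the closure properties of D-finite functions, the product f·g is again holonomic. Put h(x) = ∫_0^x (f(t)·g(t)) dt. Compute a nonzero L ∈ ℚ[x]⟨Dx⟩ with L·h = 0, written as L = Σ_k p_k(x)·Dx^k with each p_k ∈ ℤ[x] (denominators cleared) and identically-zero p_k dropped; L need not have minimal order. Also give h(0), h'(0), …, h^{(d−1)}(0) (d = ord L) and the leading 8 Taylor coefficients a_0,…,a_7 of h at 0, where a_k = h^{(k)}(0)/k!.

L = (-14 + 16·x + 16·x^2)·Dx + (2 + 4·x)·Dx^2 + (-1 + x + x^2)·Dx^3  (order 3).
h: a_k = 0, 0, -6, -4, 2, -4/5, -18/5, -128/35, …
ICs: h(0) = 0, h′(0) = 0, h′′(0) = -12.

f: a_k = 1, 1, 2, 3, 5, 8, 13, 21, …
g: a_k = 0, -12, 0, 32, 0, -128/5, 0, 1024/105, …
Product ⇒ symmetric product L₀, ord ≤ 2.
h=∫h₀ ⇒ L = L₀·Dx.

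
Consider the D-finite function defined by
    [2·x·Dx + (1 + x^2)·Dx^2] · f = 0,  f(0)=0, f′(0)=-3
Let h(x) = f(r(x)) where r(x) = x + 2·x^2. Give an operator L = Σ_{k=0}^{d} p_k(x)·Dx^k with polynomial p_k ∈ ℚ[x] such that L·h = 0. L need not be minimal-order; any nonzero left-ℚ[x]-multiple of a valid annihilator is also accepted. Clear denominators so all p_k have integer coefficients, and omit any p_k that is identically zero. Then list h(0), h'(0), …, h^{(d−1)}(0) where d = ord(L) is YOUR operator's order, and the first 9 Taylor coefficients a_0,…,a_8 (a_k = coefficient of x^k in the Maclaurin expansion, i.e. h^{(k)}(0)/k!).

L = (-4 + 2·x + 16·x^2 + 48·x^3 + 48·x^4)·Dx + (1 + 4·x + x^2 + 8·x^3 + 20·x^4 + 16·x^5)·Dx^2  (order 2).
h: a_k = 0, -3, -6, 1, 6, 57/5, 2, -165/7, -42, …
ICs: h(0) = 0, h′(0) = -3.

f: a_k = 0, -3, 0, 1, 0, -3/5, 0, 3/7, 0, …
Substitute x→r, Dx→(1/r')Dx; clear ⇒ L₀.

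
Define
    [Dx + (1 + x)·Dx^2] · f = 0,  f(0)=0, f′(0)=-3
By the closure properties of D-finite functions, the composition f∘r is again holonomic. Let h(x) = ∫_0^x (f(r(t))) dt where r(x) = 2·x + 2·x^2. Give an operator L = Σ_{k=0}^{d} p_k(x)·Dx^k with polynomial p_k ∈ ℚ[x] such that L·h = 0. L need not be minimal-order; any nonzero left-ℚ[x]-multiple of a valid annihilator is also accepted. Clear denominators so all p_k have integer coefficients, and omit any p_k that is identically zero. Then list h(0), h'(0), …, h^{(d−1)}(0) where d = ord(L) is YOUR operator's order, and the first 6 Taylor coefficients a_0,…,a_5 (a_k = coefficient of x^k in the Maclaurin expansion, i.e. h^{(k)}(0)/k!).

f: a_k = 0, -3, 3/2, -1, 3/4, -3/5, …
L₀ from L_f via x↦r, Dx↦r'^{-1}Dx.
h=∫₀ˣh₀: take L = L₀·Dx.
L = (4·x + 4·x^2)·Dx^2 + (1 + 4·x + 6·x^2 + 4·x^3)·Dx^3  (order 3).
h: a_k = 0, 0, -3, 0, 1, -6/5, …
ICs: h(0) = 0, h′(0) = 0, h′′(0) = -6.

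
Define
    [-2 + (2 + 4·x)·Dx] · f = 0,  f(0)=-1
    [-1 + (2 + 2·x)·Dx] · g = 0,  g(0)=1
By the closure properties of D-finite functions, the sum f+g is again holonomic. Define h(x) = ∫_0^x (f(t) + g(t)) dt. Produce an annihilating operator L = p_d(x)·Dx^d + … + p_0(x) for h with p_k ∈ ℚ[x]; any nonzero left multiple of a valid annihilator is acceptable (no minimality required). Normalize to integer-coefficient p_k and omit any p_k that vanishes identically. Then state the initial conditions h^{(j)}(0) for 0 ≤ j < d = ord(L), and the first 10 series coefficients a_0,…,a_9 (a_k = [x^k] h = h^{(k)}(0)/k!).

L = -Dx + (3 + 4·x)·Dx^2 + (2 + 6·x + 4·x^2)·Dx^3  (order 3).
h: a_k = 0, 0, -1/4, 1/8, -7/64, 15/128, -217/1536, 189/1024, -4191/16384, 12155/32768, …
ICs: h(0) = 0, h′(0) = 0, h′′(0) = -1/2.

f: a_k = -1, -1, 1/2, -1/2, 5/8, -7/8, 21/16, -33/16, 429/128, -715/128, …
g: a_k = 1, 1/2, -1/8, 1/16, -5/128, 7/256, -21/1024, 33/2048, -429/32768, 715/65536, …
Weyl lclm of L_f,L_g ⇒ L₀ (ord ≤ 2).
h=∫h₀ ⇒ L = L₀·Dx.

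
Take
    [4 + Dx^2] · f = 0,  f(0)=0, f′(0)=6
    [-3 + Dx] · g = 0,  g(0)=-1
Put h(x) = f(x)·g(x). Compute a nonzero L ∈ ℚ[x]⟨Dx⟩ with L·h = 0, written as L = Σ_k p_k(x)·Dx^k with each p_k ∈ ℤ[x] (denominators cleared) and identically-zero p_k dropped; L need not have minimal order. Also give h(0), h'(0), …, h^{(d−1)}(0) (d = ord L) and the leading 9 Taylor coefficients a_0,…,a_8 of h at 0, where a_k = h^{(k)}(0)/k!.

L = 13 - 6·Dx + Dx^2  (order 2).
h: a_k = 0, -6, -18, -23, -15, -61/20, 69/20, 3277/840, 17/8, …
ICs: h(0) = 0, h′(0) = -6.

f: a_k = 0, 6, 0, -4, 0, 4/5, 0, -8/105, 0, …
g: a_k = -1, -3, -9/2, -9/2, -27/8, -81/40, -81/80, -243/560, -729/4480, …
Sym-product of L_f,L_g gives L₀ (≤ ord 2).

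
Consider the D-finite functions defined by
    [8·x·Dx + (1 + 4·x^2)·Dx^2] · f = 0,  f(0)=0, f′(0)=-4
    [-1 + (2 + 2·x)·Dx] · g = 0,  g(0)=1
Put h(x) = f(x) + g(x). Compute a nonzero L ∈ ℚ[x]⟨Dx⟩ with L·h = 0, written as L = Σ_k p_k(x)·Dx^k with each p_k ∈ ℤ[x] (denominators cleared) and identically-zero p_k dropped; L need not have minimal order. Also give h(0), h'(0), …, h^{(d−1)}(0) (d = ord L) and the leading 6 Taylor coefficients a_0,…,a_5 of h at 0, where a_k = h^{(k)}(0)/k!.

L = (-16 - 40·x + 192·x^2 + 96·x^3)·Dx + (-35 - 64·x + 328·x^2 + 768·x^3 + 336·x^4)·Dx^2 + (-2 + 30·x + 48·x^2 + 144·x^3 + 224·x^4 + 96·x^5)·Dx^3  (order 3).
h: a_k = 1, -7/2, -1/8, 259/48, -5/128, -16349/1280, …
ICs: h(0) = 1, h′(0) = -7/2, h′′(0) = -1/4.

f: a_k = 0, -4, 0, 16/3, 0, -64/5, …
g: a_k = 1, 1/2, -1/8, 1/16, -5/128, 7/256, …
f+g: L₀ = lclm(L_f,L_g), ord ≤ 2+1.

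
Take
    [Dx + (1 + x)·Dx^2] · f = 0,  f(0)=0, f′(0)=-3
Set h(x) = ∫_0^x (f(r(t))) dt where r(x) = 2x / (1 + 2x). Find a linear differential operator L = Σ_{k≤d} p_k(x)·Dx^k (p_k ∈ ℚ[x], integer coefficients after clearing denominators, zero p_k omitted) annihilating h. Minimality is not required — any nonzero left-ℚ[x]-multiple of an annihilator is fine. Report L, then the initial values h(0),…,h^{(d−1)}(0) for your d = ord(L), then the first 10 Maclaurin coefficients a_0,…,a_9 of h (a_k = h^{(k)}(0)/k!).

L = (6 + 16·x)·Dx^2 + (1 + 6·x + 8·x^2)·Dx^3  (order 3).
h: a_k = 0, 0, -3, 6, -14, 36, -496/5, 288, -6096/7, 2720, …
ICs: h(0) = 0, h′(0) = 0, h′′(0) = -6.

f: a_k = 0, -3, 3/2, -1, 3/4, -3/5, 1/2, -3/7, 3/8, -1/3, …
Substitute x→r, Dx→(1/r')Dx; clear ⇒ L₀.
h=∫₀ˣh₀: take L = L₀·Dx.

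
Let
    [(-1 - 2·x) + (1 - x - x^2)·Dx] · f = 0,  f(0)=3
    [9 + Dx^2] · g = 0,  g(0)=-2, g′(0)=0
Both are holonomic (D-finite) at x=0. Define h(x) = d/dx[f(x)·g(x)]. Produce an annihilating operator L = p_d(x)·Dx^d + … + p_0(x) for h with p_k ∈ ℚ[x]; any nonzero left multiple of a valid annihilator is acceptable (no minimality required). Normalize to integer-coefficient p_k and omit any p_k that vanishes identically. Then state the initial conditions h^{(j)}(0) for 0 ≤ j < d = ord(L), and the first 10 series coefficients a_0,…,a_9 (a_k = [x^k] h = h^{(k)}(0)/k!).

L = (3 - 162·x - 81·x^2 + 162·x^3 + 81·x^4) + (-12 - 6·x + 54·x^2 + 36·x^3)·Dx + (7 - 16·x - 7·x^2 + 18·x^3 + 9·x^4)·Dx^2  (order 2).
h: a_k = -6, 30, 27, 15, 255/4, 2709/20, 9891/40, 127509/280, 1859733/2240, 3343647/2240, …
ICs: h(0) = -6, h′(0) = 30.

f: a_k = 3, 3, 6, 9, 15, 24, 39, 63, 102, 165, …
g: a_k = -2, 0, 9, 0, -27/4, 0, 81/40, 0, -729/2240, 0, …
L₀ := L_f ⊗_s L_g (sym. prod.), ord ≤ 2.
Differentiate: ansatz ord ≤ ord L₀ ⇒ L.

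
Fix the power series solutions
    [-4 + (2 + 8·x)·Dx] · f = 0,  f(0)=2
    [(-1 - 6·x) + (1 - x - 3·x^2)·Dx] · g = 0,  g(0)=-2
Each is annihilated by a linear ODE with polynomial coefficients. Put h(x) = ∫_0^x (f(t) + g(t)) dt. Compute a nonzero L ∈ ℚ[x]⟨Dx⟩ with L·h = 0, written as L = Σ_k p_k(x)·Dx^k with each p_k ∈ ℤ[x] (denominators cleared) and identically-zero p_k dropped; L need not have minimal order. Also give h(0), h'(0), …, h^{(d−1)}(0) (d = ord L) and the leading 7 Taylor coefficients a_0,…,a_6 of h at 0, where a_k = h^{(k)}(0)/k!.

f: a_k = 2, 4, -4, 8, -20, 56, -168, …
g: a_k = -2, -2, -8, -14, -38, -80, -194, …
f+g: L₀ = lclm(L_f,L_g), ord ≤ 1+1.
Integrate: L := L₀·Dx.
L = (20 + 120·x + 216·x^2 + 360·x^3)·Dx + (-12 - 74·x - 306·x^2 - 744·x^3 - 900·x^4)·Dx^2 + (-1 + 9·x + 73·x^2 + 18·x^3 - 354·x^4 - 360·x^5)·Dx^3  (order 3).
h: a_k = 0, 0, 1, -4, -3/2, -58/5, -4, …
ICs: h(0) = 0, h′(0) = 0, h′′(0) = 2.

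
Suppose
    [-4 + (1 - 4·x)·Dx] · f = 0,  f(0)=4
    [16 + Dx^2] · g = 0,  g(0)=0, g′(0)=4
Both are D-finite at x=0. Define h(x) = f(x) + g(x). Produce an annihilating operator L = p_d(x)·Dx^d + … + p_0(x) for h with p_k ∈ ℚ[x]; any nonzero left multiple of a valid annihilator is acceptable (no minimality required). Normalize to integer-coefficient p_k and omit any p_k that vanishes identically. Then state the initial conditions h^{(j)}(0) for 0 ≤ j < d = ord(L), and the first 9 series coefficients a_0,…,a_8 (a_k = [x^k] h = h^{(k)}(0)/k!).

L = (448 - 512·x + 1024·x^2) + (-48 + 320·x - 768·x^2 + 1024·x^3)·Dx + (28 - 32·x + 64·x^2)·Dx^2 + (-3 + 20·x - 48·x^2 + 64·x^3)·Dx^3  (order 3).
h: a_k = 4, 20, 64, 736/3, 1024, 61568/15, 16384, 20642816/315, 262144, …
ICs: h(0) = 4, h′(0) = 20, h′′(0) = 128.

f: a_k = 4, 16, 64, 256, 1024, 4096, 16384, 65536, 262144, …
g: a_k = 0, 4, 0, -32/3, 0, 128/15, 0, -1024/315, 0, …
L₀ := lclm(L_f,L_g); ord L₀ ≤ 1+2.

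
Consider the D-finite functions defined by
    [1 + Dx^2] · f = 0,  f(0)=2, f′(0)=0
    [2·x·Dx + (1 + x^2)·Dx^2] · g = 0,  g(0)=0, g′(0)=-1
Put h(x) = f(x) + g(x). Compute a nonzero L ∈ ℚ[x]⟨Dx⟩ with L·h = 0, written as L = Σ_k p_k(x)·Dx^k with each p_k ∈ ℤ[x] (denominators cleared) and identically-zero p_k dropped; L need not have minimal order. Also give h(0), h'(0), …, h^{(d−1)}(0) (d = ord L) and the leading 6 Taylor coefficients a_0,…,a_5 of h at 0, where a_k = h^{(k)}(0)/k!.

f: a_k = 2, 0, -1, 0, 1/12, 0, …
g: a_k = 0, -1, 0, 1/3, 0, -1/5, …
Weyl lclm of L_f,L_g ⇒ L₀ (ord ≤ 4).
L = (-22·x + 28·x^3 + 2·x^5)·Dx + (-1 + 7·x^2 + 9·x^4 + x^6)·Dx^2 + (-22·x + 28·x^3 + 2·x^5)·Dx^3 + (-1 + 7·x^2 + 9·x^4 + x^6)·Dx^4  (order 4).
h: a_k = 2, -1, -1, 1/3, 1/12, -1/5, …
ICs: h(0) = 2, h′(0) = -1, h′′(0) = -2, h′′′(0) = 2.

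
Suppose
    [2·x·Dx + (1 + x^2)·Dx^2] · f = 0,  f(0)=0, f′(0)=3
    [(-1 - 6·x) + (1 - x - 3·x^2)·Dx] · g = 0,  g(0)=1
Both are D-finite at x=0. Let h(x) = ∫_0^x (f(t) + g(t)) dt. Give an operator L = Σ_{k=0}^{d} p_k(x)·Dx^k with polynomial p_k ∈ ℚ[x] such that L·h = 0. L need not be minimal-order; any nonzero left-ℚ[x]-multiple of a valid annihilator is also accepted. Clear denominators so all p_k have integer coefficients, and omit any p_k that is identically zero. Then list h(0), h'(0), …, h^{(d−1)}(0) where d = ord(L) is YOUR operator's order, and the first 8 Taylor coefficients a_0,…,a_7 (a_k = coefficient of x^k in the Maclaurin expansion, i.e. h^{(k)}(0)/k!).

f: a_k = 0, 3, 0, -1, 0, 3/5, 0, -3/7, …
g: a_k = 1, 1, 4, 7, 19, 40, 97, 217, …
Weyl lclm of L_f,L_g ⇒ L₀ (ord ≤ 3).
h=∫₀ˣh₀: take L = L₀·Dx.
L = (8 - 32·x - 300·x^2 - 504·x^3 - 1134·x^4 - 162·x^6)·Dx^2 + (-22 - 148·x - 184·x^2 - 576·x^3 - 441·x^4 - 918·x^5 - 27·x^6 - 162·x^7)·Dx^3 + (4 + 6·x + 18·x^2 - 60·x^3 - 85·x^4 - 75·x^5 - 126·x^6 - 9·x^7 - 27·x^8)·Dx^4  (order 4).
h: a_k = 0, 1, 2, 4/3, 3/2, 19/5, 203/30, 97/7, …
ICs: h(0) = 0, h′(0) = 1, h′′(0) = 4, h′′′(0) = 8.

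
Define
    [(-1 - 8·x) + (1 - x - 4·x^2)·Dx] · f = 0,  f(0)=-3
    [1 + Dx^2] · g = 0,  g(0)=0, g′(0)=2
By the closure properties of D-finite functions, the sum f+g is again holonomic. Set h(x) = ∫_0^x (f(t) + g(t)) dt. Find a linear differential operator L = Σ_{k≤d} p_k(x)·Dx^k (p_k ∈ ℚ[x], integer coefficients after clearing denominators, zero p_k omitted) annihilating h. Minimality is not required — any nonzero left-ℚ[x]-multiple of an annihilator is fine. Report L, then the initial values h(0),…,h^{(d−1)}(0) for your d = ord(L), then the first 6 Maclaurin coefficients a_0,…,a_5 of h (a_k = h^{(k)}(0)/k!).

f: a_k = -3, -3, -15, -27, -87, -195, …
g: a_k = 0, 2, 0, -1/3, 0, 1/60, …
f+g: L₀ = lclm(L_f,L_g), ord ≤ 1+2.
h=∫₀ˣh₀: take L = L₀·Dx.
L = (55 + 486·x + 553·x^2 + 1488·x^3 + 80·x^4 + 128·x^5)·Dx + (-11 - 11·x - 23·x^2 + 169·x^3 + 348·x^4 + 48·x^5 + 64·x^6)·Dx^2 + (55 + 486·x + 553·x^2 + 1488·x^3 + 80·x^4 + 128·x^5)·Dx^3 + (-11 - 11·x - 23·x^2 + 169·x^3 + 348·x^4 + 48·x^5 + 64·x^6)·Dx^4  (order 4).
h: a_k = 0, -3, -1/2, -5, -41/6, -87/5, …
ICs: h(0) = 0, h′(0) = -3, h′′(0) = -1, h′′′(0) = -30.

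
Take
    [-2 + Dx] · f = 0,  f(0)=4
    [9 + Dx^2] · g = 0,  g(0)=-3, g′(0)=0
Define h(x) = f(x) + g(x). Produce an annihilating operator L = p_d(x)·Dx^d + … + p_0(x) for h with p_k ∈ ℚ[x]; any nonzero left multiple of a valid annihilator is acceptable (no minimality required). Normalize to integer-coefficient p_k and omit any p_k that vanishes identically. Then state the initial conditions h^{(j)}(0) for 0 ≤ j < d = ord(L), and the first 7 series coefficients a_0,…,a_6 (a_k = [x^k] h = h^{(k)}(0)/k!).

f: a_k = 4, 8, 8, 16/3, 8/3, 16/15, 16/45, …
g: a_k = -3, 0, 27/2, 0, -81/8, 0, 243/80, …
Sum ⇒ L₀ = lclm(L_f,L_g) in ℚ(x)⟨Dx⟩.
L = -18 + 9·Dx - 2·Dx^2 + Dx^3  (order 3).
h: a_k = 1, 8, 43/2, 16/3, -179/24, 16/15, 2443/720, …
ICs: h(0) = 1, h′(0) = 8, h′′(0) = 43.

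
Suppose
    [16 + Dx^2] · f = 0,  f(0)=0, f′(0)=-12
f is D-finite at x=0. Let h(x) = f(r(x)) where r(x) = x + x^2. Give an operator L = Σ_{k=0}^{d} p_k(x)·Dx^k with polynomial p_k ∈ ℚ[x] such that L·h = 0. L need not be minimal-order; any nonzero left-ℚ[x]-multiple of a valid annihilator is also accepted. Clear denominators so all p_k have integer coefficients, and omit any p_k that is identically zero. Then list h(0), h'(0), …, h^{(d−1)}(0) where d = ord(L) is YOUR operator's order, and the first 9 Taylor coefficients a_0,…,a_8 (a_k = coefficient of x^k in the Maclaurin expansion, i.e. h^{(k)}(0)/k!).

L = (16 + 96·x + 192·x^2 + 128·x^3) - 2·Dx + (1 + 2·x)·Dx^2  (order 2).
h: a_k = 0, -12, -12, 32, 96, 352/5, -96, -25856/105, -2816/15, …
ICs: h(0) = 0, h′(0) = -12.

f: a_k = 0, -12, 0, 32, 0, -128/5, 0, 1024/105, 0, …
Substitute x→r, Dx→(1/r')Dx; clear ⇒ L₀.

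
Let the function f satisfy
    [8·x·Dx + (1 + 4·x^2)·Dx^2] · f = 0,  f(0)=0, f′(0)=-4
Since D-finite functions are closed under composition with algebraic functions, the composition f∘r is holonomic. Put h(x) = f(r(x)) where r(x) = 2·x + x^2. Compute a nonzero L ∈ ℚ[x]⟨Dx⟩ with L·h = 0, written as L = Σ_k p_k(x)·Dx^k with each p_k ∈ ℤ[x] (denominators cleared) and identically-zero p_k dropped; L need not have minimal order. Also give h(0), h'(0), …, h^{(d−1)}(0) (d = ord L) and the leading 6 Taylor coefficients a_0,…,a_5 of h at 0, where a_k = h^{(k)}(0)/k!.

f: a_k = 0, -4, 0, 16/3, 0, -64/5, …
L₀ from L_f via x↦r, Dx↦r'^{-1}Dx.
L = (-1 + 32·x + 64·x^2 + 48·x^3 + 12·x^4)·Dx + (1 + x + 16·x^2 + 32·x^3 + 20·x^4 + 4·x^5)·Dx^2  (order 2).
h: a_k = 0, -8, -4, 128/3, 64, -1888/5, …
ICs: h(0) = 0, h′(0) = -8.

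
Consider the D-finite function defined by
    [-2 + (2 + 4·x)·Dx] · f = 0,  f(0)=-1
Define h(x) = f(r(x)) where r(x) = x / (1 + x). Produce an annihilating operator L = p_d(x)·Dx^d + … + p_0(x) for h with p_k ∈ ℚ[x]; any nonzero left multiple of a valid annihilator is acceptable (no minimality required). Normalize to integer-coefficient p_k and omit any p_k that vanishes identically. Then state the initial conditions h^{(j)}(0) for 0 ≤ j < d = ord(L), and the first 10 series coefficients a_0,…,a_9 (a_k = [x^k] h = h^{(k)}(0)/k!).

f: a_k = -1, -1, 1/2, -1/2, 5/8, -7/8, 21/16, -33/16, 429/128, -715/128, …
h₀=f(r): pull back L_f along r ⇒ L₀.
L = -1 + (1 + 4·x + 3·x^2)·Dx  (order 1).
h: a_k = -1, -1, 3/2, -5/2, 37/8, -75/8, 327/16, -753/16, 14445/128, -35699/128, …
ICs: h(0) = -1.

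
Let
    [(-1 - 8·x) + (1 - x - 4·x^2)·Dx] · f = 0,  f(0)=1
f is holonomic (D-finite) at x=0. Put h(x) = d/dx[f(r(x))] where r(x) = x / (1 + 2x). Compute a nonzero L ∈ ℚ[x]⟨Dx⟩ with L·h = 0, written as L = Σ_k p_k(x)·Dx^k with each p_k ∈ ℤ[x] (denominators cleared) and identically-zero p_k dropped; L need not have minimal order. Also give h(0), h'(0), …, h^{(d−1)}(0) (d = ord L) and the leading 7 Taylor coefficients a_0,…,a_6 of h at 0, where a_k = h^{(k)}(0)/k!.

L = (6 + 12·x + 72·x^2 + 80·x^3) + (-1 - 15·x - 54·x^2 - 36·x^3 + 40·x^4)·Dx  (order 1).
h: a_k = 1, 6, -21, 108, -475, 2034, -8449, …
ICs: h(0) = 1.

f: a_k = 1, 1, 5, 9, 29, 65, 181, …
h₀=f(r): pull back L_f along r ⇒ L₀.
Derive L from L₀ (diff closure).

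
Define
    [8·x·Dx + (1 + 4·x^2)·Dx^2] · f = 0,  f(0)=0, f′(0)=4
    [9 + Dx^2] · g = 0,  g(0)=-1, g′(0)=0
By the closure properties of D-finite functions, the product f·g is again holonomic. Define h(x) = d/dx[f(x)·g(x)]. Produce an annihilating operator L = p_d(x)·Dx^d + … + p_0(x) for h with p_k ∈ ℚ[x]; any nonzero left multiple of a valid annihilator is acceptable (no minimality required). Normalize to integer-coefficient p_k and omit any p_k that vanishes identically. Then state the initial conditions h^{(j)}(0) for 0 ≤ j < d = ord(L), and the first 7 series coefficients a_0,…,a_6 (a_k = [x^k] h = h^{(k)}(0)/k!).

f: a_k = 0, 4, 0, -16/3, 0, 64/5, 0, …
g: a_k = -1, 0, 9/2, 0, -27/8, 0, 81/80, …
f·g: L₀ = L_f ⊗_s L_g, ord ≤ 2·2.
h=h₀': d/dx-closure on L₀ ⇒ L.
L = (134325 + 1685016·x^2 + 9665136·x^4 + 17604864·x^6 + 22954752·x^8 + 28366848·x^10 + 26873856·x^12) + (77328·x + 1187136·x^3 + 5460480·x^5 + 10782720·x^7 + 14929920·x^9 + 11943936·x^11)·Dx + (17850 + 242160·x^2 + 1468896·x^4 + 3414528·x^6 + 5764608·x^8 + 7630848·x^10 + 5971968·x^12)·Dx^2 + (8592·x + 131904·x^3 + 606720·x^5 + 1198080·x^7 + 1658880·x^9 + 1327104·x^11)·Dx^3 + (325 + 6104·x^2 + 43888·x^4 + 162048·x^6 + 357120·x^8 + 497664·x^10 + 331776·x^12)·Dx^4  (order 4).
h: a_k = -4, 0, 70, 0, -503/2, 0, 16271/20, …
ICs: h(0) = -4, h′(0) = 0, h′′(0) = 140, h′′′(0) = 0.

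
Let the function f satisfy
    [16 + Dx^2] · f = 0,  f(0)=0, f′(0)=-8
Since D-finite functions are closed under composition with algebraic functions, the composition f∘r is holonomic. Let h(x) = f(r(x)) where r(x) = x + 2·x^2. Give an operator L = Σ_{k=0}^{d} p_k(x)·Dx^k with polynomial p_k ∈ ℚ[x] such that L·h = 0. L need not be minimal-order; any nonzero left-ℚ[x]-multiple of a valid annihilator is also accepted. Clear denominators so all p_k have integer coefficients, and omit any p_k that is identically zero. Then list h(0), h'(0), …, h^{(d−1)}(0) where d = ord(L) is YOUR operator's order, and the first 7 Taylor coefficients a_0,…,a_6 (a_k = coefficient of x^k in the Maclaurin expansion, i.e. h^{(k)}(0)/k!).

L = (16 + 192·x + 768·x^2 + 1024·x^3) - 4·Dx + (1 + 4·x)·Dx^2  (order 2).
h: a_k = 0, -8, -16, 64/3, 128, 3584/15, 0, …
ICs: h(0) = 0, h′(0) = -8.

f: a_k = 0, -8, 0, 64/3, 0, -256/15, 0, …
f∘r: x↦r, Dx↦Dx/r' in L_f ⇒ L₀.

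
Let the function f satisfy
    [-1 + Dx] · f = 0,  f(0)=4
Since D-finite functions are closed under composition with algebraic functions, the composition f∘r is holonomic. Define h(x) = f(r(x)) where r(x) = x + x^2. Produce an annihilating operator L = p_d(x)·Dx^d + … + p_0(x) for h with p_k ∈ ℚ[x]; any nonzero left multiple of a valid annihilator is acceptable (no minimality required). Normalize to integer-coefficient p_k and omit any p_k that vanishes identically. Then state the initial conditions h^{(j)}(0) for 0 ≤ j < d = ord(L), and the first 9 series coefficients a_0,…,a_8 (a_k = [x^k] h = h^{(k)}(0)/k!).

L = (-1 - 2·x) + Dx  (order 1).
h: a_k = 4, 4, 6, 14/3, 25/6, 27/10, 331/180, 1303/1260, 1979/3360, …
ICs: h(0) = 4.

f: a_k = 4, 4, 2, 2/3, 1/6, 1/30, 1/180, 1/1260, 1/10080, …
h₀=f(r): pull back L_f along r ⇒ L₀.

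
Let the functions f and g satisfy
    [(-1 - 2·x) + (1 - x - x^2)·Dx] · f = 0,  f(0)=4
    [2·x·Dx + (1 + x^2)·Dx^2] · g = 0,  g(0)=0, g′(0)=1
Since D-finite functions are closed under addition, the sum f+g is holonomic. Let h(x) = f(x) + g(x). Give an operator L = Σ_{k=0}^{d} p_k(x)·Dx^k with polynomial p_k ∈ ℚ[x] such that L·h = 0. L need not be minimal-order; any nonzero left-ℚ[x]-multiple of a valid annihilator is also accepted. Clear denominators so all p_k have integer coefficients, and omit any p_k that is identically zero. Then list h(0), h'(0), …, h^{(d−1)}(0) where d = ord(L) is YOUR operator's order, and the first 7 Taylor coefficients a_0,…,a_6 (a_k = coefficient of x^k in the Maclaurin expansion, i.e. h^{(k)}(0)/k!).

L = (-4 + 16·x + 64·x^2 + 72·x^3 + 66·x^4 + 6·x^6)·Dx + (10 + 24·x + 28·x^2 + 60·x^3 + 65·x^4 + 50·x^5 + 3·x^6 + 6·x^7)·Dx^2 + (-2 - 2·x - 2·x^2 + 8·x^3 + 5·x^4 + 11·x^5 + 6·x^6 + x^7 + x^8)·Dx^3  (order 3).
h: a_k = 4, 5, 8, 35/3, 20, 161/5, 52, …
ICs: h(0) = 4, h′(0) = 5, h′′(0) = 16.

f: a_k = 4, 4, 8, 12, 20, 32, 52, …
g: a_k = 0, 1, 0, -1/3, 0, 1/5, 0, …
Weyl lclm of L_f,L_g ⇒ L₀ (ord ≤ 3).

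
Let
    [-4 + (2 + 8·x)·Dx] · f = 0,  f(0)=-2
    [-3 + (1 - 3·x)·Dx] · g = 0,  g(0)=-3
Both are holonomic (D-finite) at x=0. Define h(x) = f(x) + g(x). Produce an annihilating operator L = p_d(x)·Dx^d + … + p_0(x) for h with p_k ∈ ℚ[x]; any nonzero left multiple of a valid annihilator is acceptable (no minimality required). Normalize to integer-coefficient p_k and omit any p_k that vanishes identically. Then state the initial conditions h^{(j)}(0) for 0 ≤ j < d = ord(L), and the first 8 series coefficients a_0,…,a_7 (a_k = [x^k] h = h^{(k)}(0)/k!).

L = (48 + 108·x) + (-22 - 120·x - 324·x^2)·Dx + (1 + 19·x + 6·x^2 - 216·x^3)·Dx^2  (order 2).
h: a_k = -5, -13, -23, -89, -223, -785, -2019, -7089, …
ICs: h(0) = -5, h′(0) = -13.

f: a_k = -2, -4, 4, -8, 20, -56, 168, -528, …
g: a_k = -3, -9, -27, -81, -243, -729, -2187, -6561, …
Sum ⇒ L₀ = lclm(L_f,L_g) in ℚ(x)⟨Dx⟩.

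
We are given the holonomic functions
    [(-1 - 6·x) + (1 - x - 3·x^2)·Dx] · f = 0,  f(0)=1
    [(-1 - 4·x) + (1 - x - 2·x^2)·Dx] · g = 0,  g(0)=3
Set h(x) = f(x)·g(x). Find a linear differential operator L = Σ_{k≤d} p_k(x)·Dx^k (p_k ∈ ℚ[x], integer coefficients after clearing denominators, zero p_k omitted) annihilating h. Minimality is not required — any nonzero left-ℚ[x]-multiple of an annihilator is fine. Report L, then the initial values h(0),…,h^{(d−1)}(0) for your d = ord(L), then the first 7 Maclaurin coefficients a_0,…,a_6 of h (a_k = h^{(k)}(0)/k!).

L = (-2 - 8·x + 15·x^2 + 24·x^3) + (1 - 2·x - 4·x^2 + 5·x^3 + 6·x^4)·Dx  (order 1).
h: a_k = 3, 6, 24, 57, 162, 396, 1011, …
ICs: h(0) = 3.

f: a_k = 1, 1, 4, 7, 19, 40, 97, …
g: a_k = 3, 3, 9, 15, 33, 63, 129, …
L₀ := L_f ⊗_s L_g (sym. prod.), ord ≤ 1.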